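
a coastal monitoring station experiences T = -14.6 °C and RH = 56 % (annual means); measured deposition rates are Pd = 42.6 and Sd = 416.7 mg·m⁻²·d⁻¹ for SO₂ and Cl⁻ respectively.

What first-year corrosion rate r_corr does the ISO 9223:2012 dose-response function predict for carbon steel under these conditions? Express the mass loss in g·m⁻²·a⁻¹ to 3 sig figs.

carbon steel: f(T) = +0.150·(T−10) [T≤10 °C] = -3.6900
  SO₂ term: 1.77·42.6^0.52·exp(0.02·56-3.6900) = 0.9531
  Sd branch = 0.102·Sd^0.62·e^(0.033·RH+0.04·T) = 15.2 μm/a
  sum: 0.9531 + 15.2 → r_corr = 16.15 μm/a
Convert to mass loss: 16.15 μm/a × 7.85 g/cm³ = 126.8 g·m⁻²·a⁻¹

r_corr = 127 g·m⁻²·a⁻¹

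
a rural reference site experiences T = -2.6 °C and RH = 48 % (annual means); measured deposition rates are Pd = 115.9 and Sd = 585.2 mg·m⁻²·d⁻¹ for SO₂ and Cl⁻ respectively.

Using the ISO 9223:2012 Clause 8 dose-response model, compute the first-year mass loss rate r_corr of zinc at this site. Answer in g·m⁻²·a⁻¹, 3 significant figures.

r_corr = 9.76 g·m⁻²·a⁻¹

zinc: T≤10 °C ⇒ hinge +0.038·(-2.6−10) = -0.4788
  SO₂ term: 0.0129·115.9^0.44·exp(0.046·48-0.4788) = 0.5885
  Sd branch = 0.0175·Sd^0.57·e^(0.008·RH+0.085·T) = 0.7784 μm/a
  sum: 0.5885 + 0.7784 → r_corr = 1.367 μm/a
Convert to mass loss: 1.367 μm/a × 7.14 g/cm³ = 9.76 g·m⁻²·a⁻¹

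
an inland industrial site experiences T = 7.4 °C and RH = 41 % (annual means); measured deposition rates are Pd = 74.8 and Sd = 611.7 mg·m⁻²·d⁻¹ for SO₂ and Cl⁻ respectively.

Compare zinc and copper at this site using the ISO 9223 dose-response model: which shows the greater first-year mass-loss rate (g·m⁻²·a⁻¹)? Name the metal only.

zinc

zinc: temperature factor f = +0.038·(-2.6) = -0.0988
  sulphur-dioxide contribution → 0.5144 μm/a
  chloride contribution → 1.766 μm/a
  total first-year rate 2.28 μm/a
  mass loss = 2.28 μm/a × 7.14 g/cm³ = 16.28 g·m⁻²·a⁻¹
copper: f(T) = +0.126·(T−10) [T≤10 °C] = -0.3276
  sulphur-dioxide contribution → 0.1318 μm/a
  chloride contribution → 0.3644 μm/a
  total first-year rate 0.4962 μm/a
  mass loss = 0.4962 μm/a × 8.96 g/cm³ = 4.446 g·m⁻²·a⁻¹
Ordering by g·m⁻²·a⁻¹: zinc (16.3) > copper (4.45)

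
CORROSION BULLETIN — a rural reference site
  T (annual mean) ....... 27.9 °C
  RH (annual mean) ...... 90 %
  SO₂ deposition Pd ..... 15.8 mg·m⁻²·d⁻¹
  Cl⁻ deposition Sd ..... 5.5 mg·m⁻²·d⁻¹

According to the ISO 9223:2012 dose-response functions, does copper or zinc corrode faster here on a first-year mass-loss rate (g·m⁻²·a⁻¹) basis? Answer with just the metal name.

copper: T>10 °C ⇒ hinge -0.080·(27.9−10) = -1.4320
  sulphur-dioxide contribution → 0.525 μm/a
  chloride contribution → 1.627 μm/a
  ⇒ r_corr(copper) = 2.152 μm/a
  mass loss = 2.152 μm/a × 8.96 g/cm³ = 19.28 g·m⁻²·a⁻¹
zinc: temperature factor f = -0.071·(17.9) = -1.2709
  sulphur-dioxide contribution → 0.7657 μm/a
  chloride contribution → 1.018 μm/a
  total first-year rate 1.783 μm/a
  mass loss = 1.783 μm/a × 7.14 g/cm³ = 12.73 g·m⁻²·a⁻¹
Ordering by g·m⁻²·a⁻¹: copper (19.3) > zinc (12.7)

copper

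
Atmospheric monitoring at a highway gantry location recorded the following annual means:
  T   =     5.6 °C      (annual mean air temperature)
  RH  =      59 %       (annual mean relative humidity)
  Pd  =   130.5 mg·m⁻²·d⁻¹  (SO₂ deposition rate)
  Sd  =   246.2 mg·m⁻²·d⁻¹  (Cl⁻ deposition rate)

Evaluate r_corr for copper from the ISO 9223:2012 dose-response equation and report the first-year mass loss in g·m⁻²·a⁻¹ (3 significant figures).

r_corr = 7.62 g·m⁻²·a⁻¹

copper: T≤10 °C ⇒ hinge +0.126·(5.6−10) = -0.5544
  Pd branch = 0.0053·Pd^0.26·e^(0.059·RH+f) = 0.351 μm/a
  Cl⁻ term: 0.01025·246.2^0.27·exp(0.036·59+0.049·5.6) = 0.4989
  sum: 0.351 + 0.4989 → r_corr = 0.8499 μm/a
Convert to mass loss: 0.8499 μm/a × 8.96 g/cm³ = 7.615 g·m⁻²·a⁻¹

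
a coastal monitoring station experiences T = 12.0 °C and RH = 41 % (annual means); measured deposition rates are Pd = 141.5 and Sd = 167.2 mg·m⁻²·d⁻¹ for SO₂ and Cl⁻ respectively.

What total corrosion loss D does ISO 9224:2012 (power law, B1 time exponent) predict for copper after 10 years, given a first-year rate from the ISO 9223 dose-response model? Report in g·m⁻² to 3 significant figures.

D(10) = 21.0 g·m⁻²

copper: T>10 °C ⇒ hinge -0.080·(12.0−10) = -0.1600
  SO₂ term: 0.0053·141.5^0.26·exp(0.059·41-0.1600) = 0.1839
  Sd branch = 0.01025·Sd^0.27·e^(0.036·RH+0.049·T) = 0.3216 μm/a
  r_corr = 0.1839 + 0.3216 = 0.5055 μm/a
ISO 9224: D(t) = r_corr · t^b with b = 0.667 (copper, B1)
  D(10) = 0.5055 × 10^0.667 = 0.5055 × 4.645 = 2.348 μm
  Mass loss = 2.348 μm × 8.96 g/cm³ = 21.04 g·m⁻²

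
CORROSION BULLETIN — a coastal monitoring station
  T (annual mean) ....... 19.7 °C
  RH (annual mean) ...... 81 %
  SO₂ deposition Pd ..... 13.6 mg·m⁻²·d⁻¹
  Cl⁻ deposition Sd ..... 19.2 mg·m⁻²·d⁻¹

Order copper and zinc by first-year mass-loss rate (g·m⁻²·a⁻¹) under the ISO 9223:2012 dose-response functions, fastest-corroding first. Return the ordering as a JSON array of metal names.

["copper", "zinc"]

copper: f(T) = -0.080·(T−10) [T>10 °C] = -0.7760
  sulphur-dioxide contribution → 0.5721 μm/a
  chloride contribution → 1.104 μm/a
  total first-year rate 1.676 μm/a
  mass loss = 1.676 μm/a × 8.96 g/cm³ = 15.02 g·m⁻²·a⁻¹
zinc: T>10 °C ⇒ hinge -0.071·(19.7−10) = -0.6887
  sulphur-dioxide contribution → 0.8481 μm/a
  chloride contribution → 0.962 μm/a
  total first-year rate 1.81 μm/a
  mass loss = 1.81 μm/a × 7.14 g/cm³ = 12.92 g·m⁻²·a⁻¹
Ordering by g·m⁻²·a⁻¹: copper (15) > zinc (12.9)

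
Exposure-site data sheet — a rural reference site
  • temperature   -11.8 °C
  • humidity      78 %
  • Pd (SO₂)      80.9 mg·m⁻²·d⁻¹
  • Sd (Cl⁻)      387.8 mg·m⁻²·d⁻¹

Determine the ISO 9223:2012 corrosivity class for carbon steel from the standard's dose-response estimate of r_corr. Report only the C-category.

carbon steel: f(T) = +0.150·(T−10) [T≤10 °C] = -3.2700
  SO₂ term: 1.77·80.9^0.52·exp(0.02·78-3.2700) = 3.144
  Cl⁻ term: 0.102·387.8^0.62·exp(0.033·78+0.04·-11.8) = 33.61
  sum: 3.144 + 33.61 → r_corr = 36.75 μm/a
Category bounds: 25…50 μm/a bracket r_corr ⇒ C3

C3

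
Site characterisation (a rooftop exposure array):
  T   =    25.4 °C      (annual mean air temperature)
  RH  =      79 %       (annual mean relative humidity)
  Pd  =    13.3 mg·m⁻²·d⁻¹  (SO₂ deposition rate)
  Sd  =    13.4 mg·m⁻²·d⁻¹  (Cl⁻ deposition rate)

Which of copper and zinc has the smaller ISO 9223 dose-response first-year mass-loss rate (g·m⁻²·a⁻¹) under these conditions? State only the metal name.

zinc

copper: temperature factor f = -0.080·(15.4) = -1.2320
  SO₂ term: 0.0053·13.3^0.26·exp(0.059·79-1.2320) = 0.3204
  Cl⁻ term: 0.01025·13.4^0.27·exp(0.036·79+0.049·25.4) = 1.232
  r_corr = 0.3204 + 1.232 = 1.553 μm/a
  mass loss = 1.553 μm/a × 8.96 g/cm³ = 13.91 g·m⁻²·a⁻¹
zinc: T>10 °C ⇒ hinge -0.071·(25.4−10) = -1.0934
  Pd branch = 0.0129·Pd^0.44·e^(0.046·RH+f) = 0.511 μm/a
  Cl⁻ term: 0.0175·13.4^0.57·exp(0.008·79+0.085·25.4) = 1.252
  r_corr = 0.511 + 1.252 = 1.763 μm/a
  mass loss = 1.763 μm/a × 7.14 g/cm³ = 12.59 g·m⁻²·a⁻¹
Ordering by g·m⁻²·a⁻¹: copper (13.9) > zinc (12.6)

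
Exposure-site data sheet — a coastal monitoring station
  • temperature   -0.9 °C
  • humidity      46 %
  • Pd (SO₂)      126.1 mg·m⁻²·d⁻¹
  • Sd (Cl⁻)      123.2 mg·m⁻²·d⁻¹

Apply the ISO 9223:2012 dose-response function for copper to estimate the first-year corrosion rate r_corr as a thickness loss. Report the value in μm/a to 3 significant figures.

copper: T≤10 °C ⇒ hinge +0.126·(-0.9−10) = -1.3734
  SO₂ term: 0.0053·126.1^0.26·exp(0.059·46-1.3734) = 0.07123
  Sd branch = 0.01025·Sd^0.27·e^(0.036·RH+0.049·T) = 0.1885 μm/a
  sum: 0.07123 + 0.1885 → r_corr = 0.2597 μm/a

r_corr = 0.260 μm/a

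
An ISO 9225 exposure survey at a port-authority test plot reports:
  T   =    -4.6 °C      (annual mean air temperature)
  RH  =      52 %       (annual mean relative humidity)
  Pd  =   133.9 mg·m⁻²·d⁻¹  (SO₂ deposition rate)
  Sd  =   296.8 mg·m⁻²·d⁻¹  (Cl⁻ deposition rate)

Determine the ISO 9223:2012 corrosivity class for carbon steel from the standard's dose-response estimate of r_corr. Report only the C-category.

C2

carbon steel: f(T) = +0.150·(T−10) [T≤10 °C] = -2.1900
  Pd branch = 1.77·Pd^0.52·e^(0.02·RH+f) = 7.153 μm/a
  Cl⁻ term: 0.102·296.8^0.62·exp(0.033·52+0.04·-4.6) = 16.1
  r_corr = 7.153 + 16.1 = 23.25 μm/a
ISO 9223 Table 2 (carbon steel): 1.3 < 23.3 ≤ 25 μm/a ⇒ C2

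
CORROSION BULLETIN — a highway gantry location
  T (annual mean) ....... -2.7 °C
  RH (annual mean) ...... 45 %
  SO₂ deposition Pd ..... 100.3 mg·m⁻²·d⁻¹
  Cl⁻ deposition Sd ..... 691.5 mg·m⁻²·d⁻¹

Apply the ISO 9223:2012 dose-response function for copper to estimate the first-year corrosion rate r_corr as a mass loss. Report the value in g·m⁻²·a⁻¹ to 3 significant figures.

copper: T≤10 °C ⇒ hinge +0.126·(-2.7−10) = -1.6002
  sulphur-dioxide contribution → 0.05043 μm/a
  chloride contribution → 0.2652 μm/a
  ⇒ r_corr(copper) = 0.3156 μm/a
Convert to mass loss: 0.3156 μm/a × 8.96 g/cm³ = 2.828 g·m⁻²·a⁻¹

r_corr = 2.83 g·m⁻²·a⁻¹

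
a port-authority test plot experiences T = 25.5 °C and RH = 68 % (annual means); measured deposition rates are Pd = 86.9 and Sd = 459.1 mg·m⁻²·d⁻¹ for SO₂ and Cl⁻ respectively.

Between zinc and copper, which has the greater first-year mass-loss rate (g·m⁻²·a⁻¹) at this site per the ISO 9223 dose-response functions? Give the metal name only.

zinc: T>10 °C ⇒ hinge -0.071·(25.5−10) = -1.1005
  Pd branch = 0.0129·Pd^0.44·e^(0.046·RH+f) = 0.6987 μm/a
  Sd branch = 0.0175·Sd^0.57·e^(0.008·RH+0.085·T) = 8.668 μm/a
  sum: 0.6987 + 8.668 → r_corr = 9.367 μm/a
  mass loss = 9.367 μm/a × 7.14 g/cm³ = 66.88 g·m⁻²·a⁻¹
copper: f(T) = -0.080·(T−10) [T>10 °C] = -1.2400
  Pd branch = 0.0053·Pd^0.26·e^(0.059·RH+f) = 0.2706 μm/a
  Sd branch = 0.01025·Sd^0.27·e^(0.036·RH+0.049·T) = 2.164 μm/a
  r_corr = 0.2706 + 2.164 = 2.435 μm/a
  mass loss = 2.435 μm/a × 8.96 g/cm³ = 21.81 g·m⁻²·a⁻¹
Ordering by g·m⁻²·a⁻¹: zinc (66.9) > copper (21.8)

zinc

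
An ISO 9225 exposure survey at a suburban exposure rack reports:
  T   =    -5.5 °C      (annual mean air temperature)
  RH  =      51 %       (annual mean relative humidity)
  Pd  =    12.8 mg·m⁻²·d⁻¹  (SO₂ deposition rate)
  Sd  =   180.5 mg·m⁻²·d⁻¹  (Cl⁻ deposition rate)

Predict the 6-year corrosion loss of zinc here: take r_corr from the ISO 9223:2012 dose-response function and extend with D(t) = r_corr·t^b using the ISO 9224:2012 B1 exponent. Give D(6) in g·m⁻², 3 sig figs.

zinc: T≤10 °C ⇒ hinge +0.038·(-5.5−10) = -0.5890
  Pd branch = 0.0129·Pd^0.44·e^(0.046·RH+f) = 0.2295 μm/a
  Cl⁻ term: 0.0175·180.5^0.57·exp(0.008·51+0.085·-5.5) = 0.3187
  r_corr = 0.2295 + 0.3187 = 0.5482 μm/a
ISO 9224: D(t) = r_corr · t^b with b = 0.813 (zinc, B1)
  D(6) = 0.5482 × 6^0.813 = 0.5482 × 4.292 = 2.353 μm
  Mass loss = 2.353 μm × 7.14 g/cm³ = 16.8 g·m⁻²

D(6) = 16.8 g·m⁻²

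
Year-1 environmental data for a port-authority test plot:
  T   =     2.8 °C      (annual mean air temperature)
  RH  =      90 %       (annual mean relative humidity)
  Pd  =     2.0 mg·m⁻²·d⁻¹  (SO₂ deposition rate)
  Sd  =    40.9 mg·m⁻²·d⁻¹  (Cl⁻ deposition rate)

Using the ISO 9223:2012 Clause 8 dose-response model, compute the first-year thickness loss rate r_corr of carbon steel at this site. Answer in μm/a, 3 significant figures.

carbon steel: temperature factor f = +0.150·(-7.2) = -1.0800
  SO₂ term: 1.77·2.0^0.52·exp(0.02·90-1.0800) = 5.214
  Sd branch = 0.102·Sd^0.62·e^(0.033·RH+0.04·T) = 22.2 μm/a
  r_corr = 5.214 + 22.2 = 27.41 μm/a

r_corr = 27.4 μm/a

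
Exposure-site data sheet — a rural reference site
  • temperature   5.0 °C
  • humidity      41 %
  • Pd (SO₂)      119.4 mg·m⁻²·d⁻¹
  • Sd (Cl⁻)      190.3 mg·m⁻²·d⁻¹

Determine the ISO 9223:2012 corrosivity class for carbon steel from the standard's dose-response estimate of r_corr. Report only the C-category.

C3

carbon steel: temperature factor f = +0.150·(-5.0) = -0.7500
  sulphur-dioxide contribution → 22.83 μm/a
  chloride contribution → 12.48 μm/a
  total first-year rate 35.31 μm/a
Category bounds: 25…50 μm/a bracket r_corr ⇒ C3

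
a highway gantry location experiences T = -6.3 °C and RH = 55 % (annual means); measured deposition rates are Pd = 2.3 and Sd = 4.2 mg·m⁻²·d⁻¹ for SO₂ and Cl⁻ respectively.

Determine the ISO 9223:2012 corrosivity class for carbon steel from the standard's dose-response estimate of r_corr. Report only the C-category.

carbon steel: temperature factor f = +0.150·(-16.3) = -2.4450
  SO₂ term: 1.77·2.3^0.52·exp(0.02·55-2.4450) = 0.7111
  Sd branch = 0.102·Sd^0.62·e^(0.033·RH+0.04·T) = 1.185 μm/a
  sum: 0.7111 + 1.185 → r_corr = 1.896 μm/a
Category bounds: 1.3…25 μm/a bracket r_corr ⇒ C2

C2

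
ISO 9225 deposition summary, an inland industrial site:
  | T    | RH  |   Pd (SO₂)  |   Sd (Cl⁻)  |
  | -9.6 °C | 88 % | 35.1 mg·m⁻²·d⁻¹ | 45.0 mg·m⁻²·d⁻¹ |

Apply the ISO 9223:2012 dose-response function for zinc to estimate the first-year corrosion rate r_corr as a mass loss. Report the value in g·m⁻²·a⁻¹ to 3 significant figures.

zinc: f(T) = +0.038·(T−10) [T≤10 °C] = -0.7448
  SO₂ term: 0.0129·35.1^0.44·exp(0.046·88-0.7448) = 1.679
  Sd branch = 0.0175·Sd^0.57·e^(0.008·RH+0.085·T) = 0.137 μm/a
  r_corr = 1.679 + 0.137 = 1.816 μm/a
Convert to mass loss: 1.816 μm/a × 7.14 g/cm³ = 12.97 g·m⁻²·a⁻¹

r_corr = 13.0 g·m⁻²·a⁻¹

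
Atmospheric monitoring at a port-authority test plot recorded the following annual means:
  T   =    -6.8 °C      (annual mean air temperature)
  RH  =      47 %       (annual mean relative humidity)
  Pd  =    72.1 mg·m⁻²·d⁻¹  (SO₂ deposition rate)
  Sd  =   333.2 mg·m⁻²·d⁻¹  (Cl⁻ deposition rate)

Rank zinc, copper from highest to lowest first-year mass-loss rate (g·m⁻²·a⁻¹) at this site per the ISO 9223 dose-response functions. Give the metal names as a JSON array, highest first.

zinc: T≤10 °C ⇒ hinge +0.038·(-6.8−10) = -0.6384
  sulphur-dioxide contribution → 0.3888 μm/a
  chloride contribution → 0.392 μm/a
  ⇒ r_corr(zinc) = 0.7808 μm/a
  mass loss = 0.7808 μm/a × 7.14 g/cm³ = 5.575 g·m⁻²·a⁻¹
copper: f(T) = +0.126·(T−10) [T≤10 °C] = -2.1168
  sulphur-dioxide contribution → 0.03107 μm/a
  chloride contribution → 0.1914 μm/a
  ⇒ r_corr(copper) = 0.2225 μm/a
  mass loss = 0.2225 μm/a × 8.96 g/cm³ = 1.993 g·m⁻²·a⁻¹
Ordering by g·m⁻²·a⁻¹: zinc (5.57) > copper (1.99)

["zinc", "copper"]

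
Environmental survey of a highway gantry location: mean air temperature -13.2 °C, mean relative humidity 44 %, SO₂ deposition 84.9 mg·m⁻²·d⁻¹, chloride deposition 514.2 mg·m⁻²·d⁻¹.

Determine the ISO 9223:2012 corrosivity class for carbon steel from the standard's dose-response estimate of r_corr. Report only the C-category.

C2

carbon steel: f(T) = +0.150·(T−10) [T≤10 °C] = -3.4800
  SO₂ term: 1.77·84.9^0.52·exp(0.02·44-3.4800) = 1.324
  Cl⁻ term: 0.102·514.2^0.62·exp(0.033·44+0.04·-13.2) = 12.33
  r_corr = 1.324 + 12.33 = 13.65 μm/a
ISO 9223 Table 2 (carbon steel): 1.3 < 13.6 ≤ 25 μm/a ⇒ C2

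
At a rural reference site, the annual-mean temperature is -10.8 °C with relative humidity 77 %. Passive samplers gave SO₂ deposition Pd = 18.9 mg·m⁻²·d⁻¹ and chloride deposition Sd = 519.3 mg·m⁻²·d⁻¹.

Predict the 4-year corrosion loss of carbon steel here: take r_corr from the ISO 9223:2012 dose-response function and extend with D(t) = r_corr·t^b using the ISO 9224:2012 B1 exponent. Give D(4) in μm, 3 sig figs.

D(4) = 87.2 μm

carbon steel: f(T) = +0.150·(T−10) [T≤10 °C] = -3.1200
  SO₂ term: 1.77·18.9^0.52·exp(0.02·77-3.1200) = 1.681
  Sd branch = 0.102·Sd^0.62·e^(0.033·RH+0.04·T) = 40.56 μm/a
  sum: 1.681 + 40.56 → r_corr = 42.24 μm/a
Power-law: D(4) = r_corr · 4^0.523
  D(4) = 42.24 × 4^0.523 = 42.24 × 2.065 = 87.22 μm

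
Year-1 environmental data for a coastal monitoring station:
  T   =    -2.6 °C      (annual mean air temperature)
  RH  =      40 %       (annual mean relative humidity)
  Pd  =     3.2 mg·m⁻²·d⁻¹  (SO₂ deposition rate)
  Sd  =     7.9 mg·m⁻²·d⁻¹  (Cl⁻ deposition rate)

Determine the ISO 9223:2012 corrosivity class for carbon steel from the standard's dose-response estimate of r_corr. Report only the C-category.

C2

carbon steel: f(T) = +0.150·(T−10) [T≤10 °C] = -1.8900
  sulphur-dioxide contribution → 1.09 μm/a
  chloride contribution → 1.239 μm/a
  total first-year rate 2.329 μm/a
Category bounds: 1.3…25 μm/a bracket r_corr ⇒ C2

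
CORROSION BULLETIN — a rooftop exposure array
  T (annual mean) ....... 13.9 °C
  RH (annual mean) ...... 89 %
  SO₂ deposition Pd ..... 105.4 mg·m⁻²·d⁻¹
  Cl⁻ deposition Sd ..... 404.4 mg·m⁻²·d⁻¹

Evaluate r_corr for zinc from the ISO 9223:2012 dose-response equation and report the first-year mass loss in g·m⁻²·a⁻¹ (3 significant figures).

r_corr = 57.9 g·m⁻²·a⁻¹

zinc: f(T) = -0.071·(T−10) [T>10 °C] = -0.2769
  sulphur-dioxide contribution → 4.554 μm/a
  chloride contribution → 3.558 μm/a
  ⇒ r_corr(zinc) = 8.112 μm/a
Convert to mass loss: 8.112 μm/a × 7.14 g/cm³ = 57.92 g·m⁻²·a⁻¹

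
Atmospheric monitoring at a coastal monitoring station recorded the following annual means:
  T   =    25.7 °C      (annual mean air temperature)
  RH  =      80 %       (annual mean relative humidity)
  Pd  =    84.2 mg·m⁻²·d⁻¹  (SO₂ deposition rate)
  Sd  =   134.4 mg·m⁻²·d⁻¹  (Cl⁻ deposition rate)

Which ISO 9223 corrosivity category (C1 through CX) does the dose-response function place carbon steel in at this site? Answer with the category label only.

C5

carbon steel: temperature factor f = -0.054·(15.7) = -0.8478
  SO₂ term: 1.77·84.2^0.52·exp(0.02·80-0.8478) = 37.65
  Cl⁻ term: 0.102·134.4^0.62·exp(0.033·80+0.04·25.7) = 83.41
  r_corr = 37.65 + 83.41 = 121.1 μm/a
ISO 9223 Table 2 (carbon steel): 80 < 121 ≤ 200 μm/a ⇒ C5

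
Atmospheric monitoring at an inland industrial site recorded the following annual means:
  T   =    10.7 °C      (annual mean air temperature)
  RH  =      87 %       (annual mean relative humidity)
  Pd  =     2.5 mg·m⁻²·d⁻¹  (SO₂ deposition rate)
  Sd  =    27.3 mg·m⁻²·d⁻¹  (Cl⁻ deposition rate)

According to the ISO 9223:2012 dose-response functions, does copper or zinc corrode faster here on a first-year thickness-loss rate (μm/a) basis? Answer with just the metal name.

copper

copper: temperature factor f = -0.080·(0.7) = -0.0560
  SO₂ term: 0.0053·2.5^0.26·exp(0.059·87-0.0560) = 1.078
  Cl⁻ term: 0.01025·27.3^0.27·exp(0.036·87+0.049·10.7) = 0.9692
  sum: 1.078 + 0.9692 → r_corr = 2.047 μm/a
zinc: T>10 °C ⇒ hinge -0.071·(10.7−10) = -0.0497
  Pd branch = 0.0129·Pd^0.44·e^(0.046·RH+f) = 1.005 μm/a
  Cl⁻ term: 0.0175·27.3^0.57·exp(0.008·87+0.085·10.7) = 0.574
  r_corr = 1.005 + 0.574 = 1.579 μm/a
Ordering by μm/a: copper (2.05) > zinc (1.58)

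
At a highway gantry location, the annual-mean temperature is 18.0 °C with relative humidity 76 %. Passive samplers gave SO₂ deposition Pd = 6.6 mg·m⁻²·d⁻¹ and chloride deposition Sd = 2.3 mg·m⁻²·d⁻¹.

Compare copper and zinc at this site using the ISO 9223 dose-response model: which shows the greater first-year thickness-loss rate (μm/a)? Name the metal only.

copper

copper: T>10 °C ⇒ hinge -0.080·(18.0−10) = -0.6400
  sulphur-dioxide contribution → 0.4044 μm/a
  chloride contribution → 0.4783 μm/a
  ⇒ r_corr(copper) = 0.8826 μm/a
zinc: f(T) = -0.071·(T−10) [T>10 °C] = -0.5680
  sulphur-dioxide contribution → 0.5531 μm/a
  chloride contribution → 0.2386 μm/a
  ⇒ r_corr(zinc) = 0.7917 μm/a
Ordering by μm/a: copper (0.883) > zinc (0.792)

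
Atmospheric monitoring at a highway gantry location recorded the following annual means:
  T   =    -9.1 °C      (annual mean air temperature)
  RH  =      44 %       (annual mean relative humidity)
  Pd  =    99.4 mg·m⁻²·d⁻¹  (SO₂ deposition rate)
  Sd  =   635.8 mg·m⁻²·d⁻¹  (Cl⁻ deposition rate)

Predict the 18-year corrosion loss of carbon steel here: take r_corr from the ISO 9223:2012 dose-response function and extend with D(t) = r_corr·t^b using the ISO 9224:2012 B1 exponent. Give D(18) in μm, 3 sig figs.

carbon steel: f(T) = +0.150·(T−10) [T≤10 °C] = -2.8650
  Pd branch = 1.77·Pd^0.52·e^(0.02·RH+f) = 2.658 μm/a
  Sd branch = 0.102·Sd^0.62·e^(0.033·RH+0.04·T) = 16.56 μm/a
  sum: 2.658 + 16.56 → r_corr = 19.22 μm/a
Power-law: D(18) = r_corr · 18^0.523
  D(18) = 19.22 × 18^0.523 = 19.22 × 4.534 = 87.16 μm

D(18) = 87.2 μm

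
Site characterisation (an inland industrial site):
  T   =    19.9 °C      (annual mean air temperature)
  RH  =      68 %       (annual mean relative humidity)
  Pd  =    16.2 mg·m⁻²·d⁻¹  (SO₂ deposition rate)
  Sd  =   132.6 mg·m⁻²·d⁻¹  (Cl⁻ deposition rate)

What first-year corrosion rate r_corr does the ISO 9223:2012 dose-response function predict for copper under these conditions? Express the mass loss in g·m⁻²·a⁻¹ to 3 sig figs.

r_corr = 13.0 g·m⁻²·a⁻¹

copper: temperature factor f = -0.080·(9.9) = -0.7920
  Pd branch = 0.0053·Pd^0.26·e^(0.059·RH+f) = 0.2736 μm/a
  Sd branch = 0.01025·Sd^0.27·e^(0.036·RH+0.049·T) = 1.176 μm/a
  r_corr = 0.2736 + 1.176 = 1.45 μm/a
Convert to mass loss: 1.45 μm/a × 8.96 g/cm³ = 12.99 g·m⁻²·a⁻¹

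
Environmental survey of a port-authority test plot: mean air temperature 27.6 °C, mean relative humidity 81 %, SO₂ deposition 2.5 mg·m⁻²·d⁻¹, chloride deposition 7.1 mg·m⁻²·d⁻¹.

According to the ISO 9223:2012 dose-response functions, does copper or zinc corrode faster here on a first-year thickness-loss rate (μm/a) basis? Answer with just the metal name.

copper: temperature factor f = -0.080·(17.6) = -1.4080
  Pd branch = 0.0053·Pd^0.26·e^(0.059·RH+f) = 0.1958 μm/a
  Cl⁻ term: 0.01025·7.1^0.27·exp(0.036·81+0.049·27.6) = 1.243
  sum: 0.1958 + 1.243 → r_corr = 1.438 μm/a
zinc: T>10 °C ⇒ hinge -0.071·(27.6−10) = -1.2496
  Pd branch = 0.0129·Pd^0.44·e^(0.046·RH+f) = 0.2297 μm/a
  Cl⁻ term: 0.0175·7.1^0.57·exp(0.008·81+0.085·27.6) = 1.068
  sum: 0.2297 + 1.068 → r_corr = 1.298 μm/a
Ordering by μm/a: copper (1.44) > zinc (1.3)

copper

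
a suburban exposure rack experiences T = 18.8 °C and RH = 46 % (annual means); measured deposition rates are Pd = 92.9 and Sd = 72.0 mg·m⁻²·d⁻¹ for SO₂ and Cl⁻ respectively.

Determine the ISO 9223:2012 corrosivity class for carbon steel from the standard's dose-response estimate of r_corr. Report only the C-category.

C3

carbon steel: temperature factor f = -0.054·(8.8) = -0.4752
  Pd branch = 1.77·Pd^0.52·e^(0.02·RH+f) = 29.14 μm/a
  Cl⁻ term: 0.102·72.0^0.62·exp(0.033·46+0.04·18.8) = 14
  sum: 29.14 + 14 → r_corr = 43.14 μm/a
Category bounds: 25…50 μm/a bracket r_corr ⇒ C3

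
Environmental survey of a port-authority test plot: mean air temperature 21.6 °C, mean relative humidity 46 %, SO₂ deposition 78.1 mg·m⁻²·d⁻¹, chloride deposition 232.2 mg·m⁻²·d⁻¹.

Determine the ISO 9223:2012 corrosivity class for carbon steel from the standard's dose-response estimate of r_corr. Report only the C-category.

C4

carbon steel: temperature factor f = -0.054·(11.6) = -0.6264
  sulphur-dioxide contribution → 22.89 μm/a
  chloride contribution → 32.35 μm/a
  ⇒ r_corr(carbon steel) = 55.24 μm/a
Category bounds: 50…80 μm/a bracket r_corr ⇒ C4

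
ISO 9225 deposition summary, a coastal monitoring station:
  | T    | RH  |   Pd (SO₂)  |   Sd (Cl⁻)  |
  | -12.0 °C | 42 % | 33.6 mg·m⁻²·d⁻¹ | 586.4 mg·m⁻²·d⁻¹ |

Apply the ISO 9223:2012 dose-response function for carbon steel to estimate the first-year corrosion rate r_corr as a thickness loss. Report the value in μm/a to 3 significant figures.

carbon steel: f(T) = +0.150·(T−10) [T≤10 °C] = -3.3000
  sulphur-dioxide contribution → 0.9404 μm/a
  chloride contribution → 13.13 μm/a
  total first-year rate 14.07 μm/a

r_corr = 14.1 μm/a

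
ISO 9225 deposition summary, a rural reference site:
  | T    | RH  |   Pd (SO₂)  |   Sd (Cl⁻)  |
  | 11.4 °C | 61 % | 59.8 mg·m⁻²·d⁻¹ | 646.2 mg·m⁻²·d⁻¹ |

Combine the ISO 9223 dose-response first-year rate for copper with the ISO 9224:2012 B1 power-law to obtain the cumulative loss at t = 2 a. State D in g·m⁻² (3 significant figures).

copper: T>10 °C ⇒ hinge -0.080·(11.4−10) = -0.1120
  SO₂ term: 0.0053·59.8^0.26·exp(0.059·61-0.1120) = 0.5019
  Sd branch = 0.01025·Sd^0.27·e^(0.036·RH+0.049·T) = 0.9243 μm/a
  sum: 0.5019 + 0.9243 → r_corr = 1.426 μm/a
Long-term exponent b (ISO 9224 Table 2, B1) = 0.667
  D(2) = 1.426 × 2^0.667 = 1.426 × 1.588 = 2.265 μm
  Mass loss = 2.265 μm × 8.96 g/cm³ = 20.29 g·m⁻²

D(2) = 20.3 g·m⁻²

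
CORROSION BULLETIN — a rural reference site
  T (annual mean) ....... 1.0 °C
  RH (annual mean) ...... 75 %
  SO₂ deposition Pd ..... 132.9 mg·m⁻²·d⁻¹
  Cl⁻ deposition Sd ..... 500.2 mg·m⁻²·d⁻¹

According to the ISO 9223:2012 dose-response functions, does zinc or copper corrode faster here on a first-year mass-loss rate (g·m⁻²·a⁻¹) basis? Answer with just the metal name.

zinc: temperature factor f = +0.038·(-9.0) = -0.3420
  SO₂ term: 0.0129·132.9^0.44·exp(0.046·75-0.3420) = 2.482
  Cl⁻ term: 0.0175·500.2^0.57·exp(0.008·75+0.085·1.0) = 1.2
  r_corr = 2.482 + 1.2 = 3.681 μm/a
  mass loss = 3.681 μm/a × 7.14 g/cm³ = 26.28 g·m⁻²·a⁻¹
copper: f(T) = +0.126·(T−10) [T≤10 °C] = -1.1340
  Pd branch = 0.0053·Pd^0.26·e^(0.059·RH+f) = 0.5078 μm/a
  Cl⁻ term: 0.01025·500.2^0.27·exp(0.036·75+0.049·1.0) = 0.8578
  sum: 0.5078 + 0.8578 → r_corr = 1.366 μm/a
  mass loss = 1.366 μm/a × 8.96 g/cm³ = 12.24 g·m⁻²·a⁻¹
Ordering by g·m⁻²·a⁻¹: zinc (26.3) > copper (12.2)

zinc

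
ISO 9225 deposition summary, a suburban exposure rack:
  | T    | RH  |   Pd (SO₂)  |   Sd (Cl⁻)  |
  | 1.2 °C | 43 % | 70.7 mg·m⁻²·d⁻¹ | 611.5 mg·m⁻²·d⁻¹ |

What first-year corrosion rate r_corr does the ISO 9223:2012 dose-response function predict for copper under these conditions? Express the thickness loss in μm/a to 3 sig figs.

r_corr = 0.356 μm/a

copper: T≤10 °C ⇒ hinge +0.126·(1.2−10) = -1.1088
  Pd branch = 0.0053·Pd^0.26·e^(0.059·RH+f) = 0.06689 μm/a
  Sd branch = 0.01025·Sd^0.27·e^(0.036·RH+0.049·T) = 0.289 μm/a
  sum: 0.06689 + 0.289 → r_corr = 0.3559 μm/a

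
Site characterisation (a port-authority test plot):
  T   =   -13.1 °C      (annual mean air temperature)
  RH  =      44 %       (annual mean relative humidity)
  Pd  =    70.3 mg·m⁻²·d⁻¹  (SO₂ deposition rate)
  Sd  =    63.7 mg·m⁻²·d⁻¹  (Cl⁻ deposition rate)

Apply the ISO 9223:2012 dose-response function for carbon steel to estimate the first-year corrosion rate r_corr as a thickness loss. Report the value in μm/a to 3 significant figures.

r_corr = 4.61 μm/a

carbon steel: f(T) = +0.150·(T−10) [T≤10 °C] = -3.4650
  Pd branch = 1.77·Pd^0.52·e^(0.02·RH+f) = 1.218 μm/a
  Cl⁻ term: 0.102·63.7^0.62·exp(0.033·44+0.04·-13.1) = 3.39
  r_corr = 1.218 + 3.39 = 4.608 μm/a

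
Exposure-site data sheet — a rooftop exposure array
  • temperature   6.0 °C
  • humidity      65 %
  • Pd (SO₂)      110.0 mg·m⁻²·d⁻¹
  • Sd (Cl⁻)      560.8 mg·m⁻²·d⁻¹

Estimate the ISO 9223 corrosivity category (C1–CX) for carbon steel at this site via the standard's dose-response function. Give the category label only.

carbon steel: T≤10 °C ⇒ hinge +0.150·(6.0−10) = -0.6000
  SO₂ term: 1.77·110.0^0.52·exp(0.02·65-0.6000) = 41.07
  Sd branch = 0.102·Sd^0.62·e^(0.033·RH+0.04·T) = 56.06 μm/a
  r_corr = 41.07 + 56.06 = 97.13 μm/a
ISO 9223 Table 2 (carbon steel): 80 < 97.1 ≤ 200 μm/a ⇒ C5

C5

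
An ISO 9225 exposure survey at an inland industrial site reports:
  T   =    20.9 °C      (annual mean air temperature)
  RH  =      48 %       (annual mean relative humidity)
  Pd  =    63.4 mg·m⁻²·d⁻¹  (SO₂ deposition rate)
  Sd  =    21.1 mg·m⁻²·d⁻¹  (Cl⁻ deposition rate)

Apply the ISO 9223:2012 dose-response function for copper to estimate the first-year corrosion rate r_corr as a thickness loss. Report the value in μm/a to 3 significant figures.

r_corr = 0.477 μm/a

copper: T>10 °C ⇒ hinge -0.080·(20.9−10) = -0.8720
  SO₂ term: 0.0053·63.4^0.26·exp(0.059·48-0.8720) = 0.1107
  Sd branch = 0.01025·Sd^0.27·e^(0.036·RH+0.049·T) = 0.366 μm/a
  r_corr = 0.1107 + 0.366 = 0.4767 μm/a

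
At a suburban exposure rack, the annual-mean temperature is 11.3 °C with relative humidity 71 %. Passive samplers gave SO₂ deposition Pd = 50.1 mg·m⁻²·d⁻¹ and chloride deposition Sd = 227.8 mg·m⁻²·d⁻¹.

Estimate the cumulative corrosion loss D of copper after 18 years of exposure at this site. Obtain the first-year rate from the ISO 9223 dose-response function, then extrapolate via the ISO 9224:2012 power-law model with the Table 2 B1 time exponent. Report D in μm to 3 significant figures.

D(18) = 12.8 μm

copper: T>10 °C ⇒ hinge -0.080·(11.3−10) = -0.1040
  Pd branch = 0.0053·Pd^0.26·e^(0.059·RH+f) = 0.8716 μm/a
  Cl⁻ term: 0.01025·227.8^0.27·exp(0.036·71+0.049·11.3) = 0.9949
  r_corr = 0.8716 + 0.9949 = 1.867 μm/a
Long-term exponent b (ISO 9224 Table 2, B1) = 0.667
  D(18) = 1.867 × 18^0.667 = 1.867 × 6.875 = 12.83 μm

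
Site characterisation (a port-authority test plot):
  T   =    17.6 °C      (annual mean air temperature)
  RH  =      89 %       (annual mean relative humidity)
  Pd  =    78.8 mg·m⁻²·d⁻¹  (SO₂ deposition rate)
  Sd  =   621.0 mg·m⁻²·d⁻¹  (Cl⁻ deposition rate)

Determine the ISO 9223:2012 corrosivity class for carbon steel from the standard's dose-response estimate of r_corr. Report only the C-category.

CX

carbon steel: f(T) = -0.054·(T−10) [T>10 °C] = -0.4104
  Pd branch = 1.77·Pd^0.52·e^(0.02·RH+f) = 67.45 μm/a
  Sd branch = 0.102·Sd^0.62·e^(0.033·RH+0.04·T) = 209.7 μm/a
  r_corr = 67.45 + 209.7 = 277.1 μm/a
ISO 9223 Table 2 (carbon steel): 200 < 277 ≤ 700 μm/a ⇒ CX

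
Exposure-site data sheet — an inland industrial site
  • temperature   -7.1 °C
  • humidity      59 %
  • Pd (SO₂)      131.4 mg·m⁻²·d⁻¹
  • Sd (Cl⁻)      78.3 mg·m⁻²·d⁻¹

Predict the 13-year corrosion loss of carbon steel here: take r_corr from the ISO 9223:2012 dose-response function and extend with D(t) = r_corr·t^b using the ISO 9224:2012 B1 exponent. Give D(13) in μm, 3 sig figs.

carbon steel: f(T) = +0.150·(T−10) [T≤10 °C] = -2.5650
  sulphur-dioxide contribution → 5.599 μm/a
  chloride contribution → 8.035 μm/a
  ⇒ r_corr(carbon steel) = 13.63 μm/a
ISO 9224: D(t) = r_corr · t^b with b = 0.523 (carbon steel, B1)
  D(13) = 13.63 × 13^0.523 = 13.63 × 3.825 = 52.15 μm

D(13) = 52.1 μm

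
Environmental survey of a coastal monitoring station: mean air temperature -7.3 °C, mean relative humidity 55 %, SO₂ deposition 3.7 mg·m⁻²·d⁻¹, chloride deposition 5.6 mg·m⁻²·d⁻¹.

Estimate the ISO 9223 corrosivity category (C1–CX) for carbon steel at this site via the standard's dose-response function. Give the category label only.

carbon steel: temperature factor f = +0.150·(-17.3) = -2.5950
  sulphur-dioxide contribution → 0.7837 μm/a
  chloride contribution → 1.361 μm/a
  ⇒ r_corr(carbon steel) = 2.145 μm/a
ISO 9223 Table 2 (carbon steel): 1.3 < 2.14 ≤ 25 μm/a ⇒ C2

C2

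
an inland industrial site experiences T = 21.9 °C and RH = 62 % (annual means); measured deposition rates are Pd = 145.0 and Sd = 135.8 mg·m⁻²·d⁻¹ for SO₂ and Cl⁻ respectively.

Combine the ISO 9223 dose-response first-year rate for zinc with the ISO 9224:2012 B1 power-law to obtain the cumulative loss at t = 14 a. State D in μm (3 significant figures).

zinc: f(T) = -0.071·(T−10) [T>10 °C] = -0.8449
  sulphur-dioxide contribution → 0.8576 μm/a
  chloride contribution → 3.038 μm/a
  ⇒ r_corr(zinc) = 3.896 μm/a
Power-law: D(14) = r_corr · 14^0.813
  D(14) = 3.896 × 14^0.813 = 3.896 × 8.547 = 33.3 μm

D(14) = 33.3 μm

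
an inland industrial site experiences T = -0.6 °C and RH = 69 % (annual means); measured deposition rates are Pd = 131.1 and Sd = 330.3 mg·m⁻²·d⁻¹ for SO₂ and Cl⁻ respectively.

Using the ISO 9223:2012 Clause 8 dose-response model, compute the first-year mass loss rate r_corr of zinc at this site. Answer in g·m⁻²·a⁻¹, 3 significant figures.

zinc: temperature factor f = +0.038·(-10.6) = -0.4028
  SO₂ term: 0.0129·131.1^0.44·exp(0.046·69-0.4028) = 1.761
  Cl⁻ term: 0.0175·330.3^0.57·exp(0.008·69+0.085·-0.6) = 0.7878
  r_corr = 1.761 + 0.7878 = 2.549 μm/a
Convert to mass loss: 2.549 μm/a × 7.14 g/cm³ = 18.2 g·m⁻²·a⁻¹

r_corr = 18.2 g·m⁻²·a⁻¹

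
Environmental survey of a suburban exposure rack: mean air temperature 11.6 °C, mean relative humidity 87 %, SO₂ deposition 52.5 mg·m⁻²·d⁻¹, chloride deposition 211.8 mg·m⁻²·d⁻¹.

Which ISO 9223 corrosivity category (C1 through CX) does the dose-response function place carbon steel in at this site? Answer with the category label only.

carbon steel: f(T) = -0.054·(T−10) [T>10 °C] = -0.0864
  sulphur-dioxide contribution → 72.54 μm/a
  chloride contribution → 79.26 μm/a
  total first-year rate 151.8 μm/a
ISO 9223 Table 2 (carbon steel): 80 < 152 ≤ 200 μm/a ⇒ C5

C5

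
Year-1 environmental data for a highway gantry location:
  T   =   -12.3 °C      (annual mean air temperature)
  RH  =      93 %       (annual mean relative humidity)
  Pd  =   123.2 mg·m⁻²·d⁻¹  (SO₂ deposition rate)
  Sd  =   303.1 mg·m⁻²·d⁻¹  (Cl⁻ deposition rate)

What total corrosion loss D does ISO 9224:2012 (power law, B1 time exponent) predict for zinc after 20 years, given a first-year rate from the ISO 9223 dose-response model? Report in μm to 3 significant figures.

D(20) = 41.7 μm

zinc: temperature factor f = +0.038·(-22.3) = -0.8474
  SO₂ term: 0.0129·123.2^0.44·exp(0.046·93-0.8474) = 3.314
  Cl⁻ term: 0.0175·303.1^0.57·exp(0.008·93+0.085·-12.3) = 0.3362
  sum: 3.314 + 0.3362 → r_corr = 3.65 μm/a
Long-term exponent b (ISO 9224 Table 2, B1) = 0.813
  D(20) = 3.65 × 20^0.813 = 3.65 × 11.42 = 41.69 μm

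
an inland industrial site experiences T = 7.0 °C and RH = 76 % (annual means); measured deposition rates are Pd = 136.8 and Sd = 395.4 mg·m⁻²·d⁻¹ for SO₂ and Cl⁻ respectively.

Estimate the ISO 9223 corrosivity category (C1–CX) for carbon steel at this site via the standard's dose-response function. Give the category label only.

carbon steel: T≤10 °C ⇒ hinge +0.150·(7.0−10) = -0.4500
  sulphur-dioxide contribution → 66.59 μm/a
  chloride contribution → 67.54 μm/a
  total first-year rate 134.1 μm/a
134 μm/a falls in (80, 200] for carbon steel → category C5

C5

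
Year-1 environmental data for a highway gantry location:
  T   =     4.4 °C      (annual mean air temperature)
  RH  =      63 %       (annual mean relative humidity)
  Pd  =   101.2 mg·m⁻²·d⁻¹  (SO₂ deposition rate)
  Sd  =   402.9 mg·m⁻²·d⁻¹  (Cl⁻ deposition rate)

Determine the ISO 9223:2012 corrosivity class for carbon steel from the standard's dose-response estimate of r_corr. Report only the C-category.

C4

carbon steel: T≤10 °C ⇒ hinge +0.150·(4.4−10) = -0.8400
  sulphur-dioxide contribution → 29.72 μm/a
  chloride contribution → 40.1 μm/a
  total first-year rate 69.82 μm/a
Category bounds: 50…80 μm/a bracket r_corr ⇒ C4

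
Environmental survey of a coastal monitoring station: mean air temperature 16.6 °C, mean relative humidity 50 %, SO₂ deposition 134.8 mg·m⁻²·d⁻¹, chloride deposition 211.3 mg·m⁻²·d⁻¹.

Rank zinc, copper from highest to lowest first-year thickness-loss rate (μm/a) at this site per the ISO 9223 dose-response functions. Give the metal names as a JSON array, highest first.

zinc: f(T) = -0.071·(T−10) [T>10 °C] = -0.4686
  SO₂ term: 0.0129·134.8^0.44·exp(0.046·50-0.4686) = 0.6967
  Sd branch = 0.0175·Sd^0.57·e^(0.008·RH+0.085·T) = 2.263 μm/a
  r_corr = 0.6967 + 2.263 = 2.96 μm/a
copper: temperature factor f = -0.080·(6.6) = -0.5280
  SO₂ term: 0.0053·134.8^0.26·exp(0.059·50-0.5280) = 0.2137
  Cl⁻ term: 0.01025·211.3^0.27·exp(0.036·50+0.049·16.6) = 0.5935
  sum: 0.2137 + 0.5935 → r_corr = 0.8072 μm/a
Ordering by μm/a: zinc (2.96) > copper (0.807)

["zinc", "copper"]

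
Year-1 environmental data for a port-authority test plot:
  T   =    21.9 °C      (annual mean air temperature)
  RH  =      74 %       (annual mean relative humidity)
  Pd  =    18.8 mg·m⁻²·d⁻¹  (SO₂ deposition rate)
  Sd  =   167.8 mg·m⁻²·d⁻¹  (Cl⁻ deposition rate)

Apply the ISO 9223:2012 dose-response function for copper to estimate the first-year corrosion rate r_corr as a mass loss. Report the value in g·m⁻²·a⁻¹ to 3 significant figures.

r_corr = 18.5 g·m⁻²·a⁻¹

copper: T>10 °C ⇒ hinge -0.080·(21.9−10) = -0.9520
  SO₂ term: 0.0053·18.8^0.26·exp(0.059·74-0.9520) = 0.3453
  Cl⁻ term: 0.01025·167.8^0.27·exp(0.036·74+0.049·21.9) = 1.716
  r_corr = 0.3453 + 1.716 = 2.061 μm/a
Convert to mass loss: 2.061 μm/a × 8.96 g/cm³ = 18.47 g·m⁻²·a⁻¹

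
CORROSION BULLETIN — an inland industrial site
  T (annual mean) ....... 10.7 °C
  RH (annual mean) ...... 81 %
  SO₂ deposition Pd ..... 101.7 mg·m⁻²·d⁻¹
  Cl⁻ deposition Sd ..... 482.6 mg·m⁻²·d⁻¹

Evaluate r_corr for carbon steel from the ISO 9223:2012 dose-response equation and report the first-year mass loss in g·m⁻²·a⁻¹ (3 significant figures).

carbon steel: temperature factor f = -0.054·(0.7) = -0.0378
  sulphur-dioxide contribution → 95.26 μm/a
  chloride contribution → 104.5 μm/a
  ⇒ r_corr(carbon steel) = 199.8 μm/a
Convert to mass loss: 199.8 μm/a × 7.85 g/cm³ = 1568 g·m⁻²·a⁻¹

r_corr = 1.57e+03 g·m⁻²·a⁻¹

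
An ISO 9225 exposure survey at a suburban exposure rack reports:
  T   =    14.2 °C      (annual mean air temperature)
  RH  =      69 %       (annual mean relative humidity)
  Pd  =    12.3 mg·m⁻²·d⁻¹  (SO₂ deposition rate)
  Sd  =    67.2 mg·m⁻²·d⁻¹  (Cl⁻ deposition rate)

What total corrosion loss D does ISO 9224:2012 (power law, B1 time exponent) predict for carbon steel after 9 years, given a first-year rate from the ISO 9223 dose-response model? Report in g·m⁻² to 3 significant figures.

D(9) = 1.10e+03 g·m⁻²

carbon steel: temperature factor f = -0.054·(4.2) = -0.2268
  sulphur-dioxide contribution → 20.68 μm/a
  chloride contribution → 23.83 μm/a
  ⇒ r_corr(carbon steel) = 44.51 μm/a
ISO 9224: D(t) = r_corr · t^b with b = 0.523 (carbon steel, B1)
  D(9) = 44.51 × 9^0.523 = 44.51 × 3.156 = 140.5 μm
  Mass loss = 140.5 μm × 7.85 g/cm³ = 1103 g·m⁻²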